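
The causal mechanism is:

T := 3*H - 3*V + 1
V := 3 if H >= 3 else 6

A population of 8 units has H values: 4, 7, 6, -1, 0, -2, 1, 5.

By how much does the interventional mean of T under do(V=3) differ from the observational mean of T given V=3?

-9

Every unit gets V=3 under the intervention. T values become 4, 13, 10, -11, -8, -14, -5, 7; E[T|do(V=3)] = -0.5.
E[T|V=3] averages over only the 4 units with V=3 (H = 4, 7, 6, 5): T = 4, 13, 10, 7, mean 8.5.
Difference = -0.5 − 8.5 = -9.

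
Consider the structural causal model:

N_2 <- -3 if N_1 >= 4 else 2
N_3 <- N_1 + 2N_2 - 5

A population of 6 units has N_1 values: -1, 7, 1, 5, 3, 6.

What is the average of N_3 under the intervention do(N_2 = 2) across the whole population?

do(N_2=2) breaks N_2's dependence on N_1. With N_2=2 fixed, N_3 across the units is -2, 6, 0, 4, 2, 5, mean 2.5.

2.5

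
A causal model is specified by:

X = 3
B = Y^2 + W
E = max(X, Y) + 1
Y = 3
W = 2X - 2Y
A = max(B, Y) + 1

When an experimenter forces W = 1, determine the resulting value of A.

do(W=1) replaces the equation W = 2X - 2Y with the constant W = 1.
B = Y^2 + W  [with Y=3, W=1]  = 10
A = max(B, Y) + 1  [with B=10, Y=3]  = 11

11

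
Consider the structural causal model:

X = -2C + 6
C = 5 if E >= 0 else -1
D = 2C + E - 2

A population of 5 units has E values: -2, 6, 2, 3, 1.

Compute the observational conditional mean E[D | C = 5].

11

E[D|C=5] averages over only the 4 units with C=5 (E = 6, 2, 3, 1): D = 14, 10, 11, 9, mean 11.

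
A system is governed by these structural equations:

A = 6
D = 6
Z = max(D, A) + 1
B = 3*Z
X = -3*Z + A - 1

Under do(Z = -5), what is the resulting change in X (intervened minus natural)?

36

do(Z=-5) replaces the equation Z = max(D, A) + 1 with the constant Z = -5.
X = -3*Z + A - 1  [with Z=-5, A=6]  = 20
Without intervention: Z = max(D, A) + 1  [with D=6, A=6]  = 7; X = -3*Z + A - 1  [with Z=7, A=6]  = -16.
Change = 20 − (-16) = 36.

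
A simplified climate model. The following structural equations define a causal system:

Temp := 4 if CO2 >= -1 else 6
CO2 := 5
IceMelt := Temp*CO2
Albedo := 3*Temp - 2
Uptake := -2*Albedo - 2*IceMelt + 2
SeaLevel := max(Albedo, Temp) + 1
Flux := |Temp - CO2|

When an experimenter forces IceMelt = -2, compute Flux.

1

The intervention breaks the incoming arrows to IceMelt: IceMelt := Temp*CO2 no longer applies, and IceMelt = -2.
No directed path runs from IceMelt to Flux, so Flux keeps its natural value.
Temp = 4 if CO2 >= -1 else 6  [with CO2=5]  = 4
Flux = |Temp - CO2|  [with Temp=4, CO2=5]  = 1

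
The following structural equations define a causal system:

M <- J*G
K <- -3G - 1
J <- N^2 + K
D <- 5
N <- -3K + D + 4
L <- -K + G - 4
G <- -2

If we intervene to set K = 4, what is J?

do(K=4) replaces the equation K <- -3G - 1 with the constant K = 4.
N = -3K + D + 4  [with K=4, D=5]  = -3
J = N^2 + K  [with N=-3, K=4]  = 13

13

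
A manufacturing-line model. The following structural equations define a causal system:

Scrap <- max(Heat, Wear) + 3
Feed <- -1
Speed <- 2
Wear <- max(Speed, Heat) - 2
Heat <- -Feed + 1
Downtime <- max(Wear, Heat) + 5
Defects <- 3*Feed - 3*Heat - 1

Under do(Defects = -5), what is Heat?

2

do(Defects=-5) replaces the equation Defects <- 3*Feed - 3*Heat - 1 with the constant Defects = -5.
Heat is not downstream of the intervention, so its value is determined by the original equations.
Heat = -Feed + 1  [with Feed=-1]  = 2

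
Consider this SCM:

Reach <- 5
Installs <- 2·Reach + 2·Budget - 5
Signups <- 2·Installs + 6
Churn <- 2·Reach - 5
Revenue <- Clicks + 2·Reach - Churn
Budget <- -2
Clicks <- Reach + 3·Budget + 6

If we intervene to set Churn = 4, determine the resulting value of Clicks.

do(Churn=4) replaces the equation Churn <- 2·Reach - 5 with the constant Churn = 4.
Clicks is not downstream of the intervention, so its value is determined by the original equations.
Clicks = Reach + 3·Budget + 6  [with Reach=5, Budget=-2]  = 5

5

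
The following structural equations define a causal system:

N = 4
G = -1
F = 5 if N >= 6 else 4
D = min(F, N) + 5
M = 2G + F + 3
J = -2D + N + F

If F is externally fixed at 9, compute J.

-5

The intervention breaks the incoming arrows to F: F = 5 if N >= 6 else 4 no longer applies, and F = 9.
D = min(F, N) + 5  [with F=9, N=4]  = 9
J = -2D + N + F  [with D=9, N=4, F=9]  = -5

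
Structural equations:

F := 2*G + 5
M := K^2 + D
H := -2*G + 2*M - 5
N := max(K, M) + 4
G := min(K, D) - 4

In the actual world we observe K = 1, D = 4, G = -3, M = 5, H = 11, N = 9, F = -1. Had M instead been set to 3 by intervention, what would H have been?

7

Intervening sets M = 3 and removes its equation (M := K^2 + D).
G = min(K, D) - 4  [with K=1, D=4]  = -3
H = -2*G + 2*M - 5  [with G=-3, M=3]  = 7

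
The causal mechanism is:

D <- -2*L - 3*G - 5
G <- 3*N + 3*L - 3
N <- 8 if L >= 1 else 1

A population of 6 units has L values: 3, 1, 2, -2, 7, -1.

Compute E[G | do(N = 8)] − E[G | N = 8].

Every unit gets N=8 under the intervention. G values become 30, 24, 27, 15, 42, 18; E[G|do(N=8)] = 26.
E[G|N=8] averages over only the 4 units with N=8 (L = 3, 1, 2, 7): G = 30, 24, 27, 42, mean 30.75.
Difference = 26 − 30.75 = -4.75.

-4.75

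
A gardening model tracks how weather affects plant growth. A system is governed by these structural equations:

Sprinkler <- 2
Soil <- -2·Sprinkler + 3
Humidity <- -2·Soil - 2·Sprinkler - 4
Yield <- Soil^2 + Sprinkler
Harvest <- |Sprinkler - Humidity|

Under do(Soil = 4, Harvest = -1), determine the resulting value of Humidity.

Under do(Soil = 4, Harvest = -1), each intervened variable's structural equation is replaced by its fixed value.
Humidity = -2·Soil - 2·Sprinkler - 4  [with Soil=4, Sprinkler=2]  = -16

-16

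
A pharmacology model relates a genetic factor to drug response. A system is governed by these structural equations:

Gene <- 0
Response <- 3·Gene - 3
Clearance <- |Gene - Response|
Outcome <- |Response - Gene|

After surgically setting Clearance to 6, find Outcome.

3

The intervention breaks the incoming arrows to Clearance: Clearance <- |Gene - Response| no longer applies, and Clearance = 6.
Outcome is not downstream of the intervention, so its value is determined by the original equations.
Response = 3·Gene - 3  [with Gene=0]  = -3
Outcome = |Response - Gene|  [with Response=-3, Gene=0]  = 3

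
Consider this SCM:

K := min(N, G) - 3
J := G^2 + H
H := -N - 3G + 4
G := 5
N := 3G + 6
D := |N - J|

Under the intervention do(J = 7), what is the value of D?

Under do(J=7), the mechanism J := G^2 + H is discarded; J is fixed at 7.
N = 3G + 6  [with G=5]  = 21
D = |N - J|  [with N=21, J=7]  = 14

14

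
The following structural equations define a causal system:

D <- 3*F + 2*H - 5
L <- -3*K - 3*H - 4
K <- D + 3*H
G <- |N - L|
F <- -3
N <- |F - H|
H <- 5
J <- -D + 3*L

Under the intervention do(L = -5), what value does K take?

11

The intervention breaks the incoming arrows to L: L <- -3*K - 3*H - 4 no longer applies, and L = -5.
Since K is not a descendant of the intervened variable, it is unaffected.
D = 3*F + 2*H - 5  [with F=-3, H=5]  = -4
K = D + 3*H  [with D=-4, H=5]  = 11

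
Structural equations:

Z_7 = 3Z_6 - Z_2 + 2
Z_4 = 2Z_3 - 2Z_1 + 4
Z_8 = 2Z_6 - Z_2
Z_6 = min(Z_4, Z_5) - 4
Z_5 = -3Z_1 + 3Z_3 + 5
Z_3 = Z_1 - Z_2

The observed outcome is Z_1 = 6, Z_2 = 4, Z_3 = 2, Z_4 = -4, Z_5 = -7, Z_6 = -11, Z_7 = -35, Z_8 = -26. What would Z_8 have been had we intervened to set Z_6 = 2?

Intervening sets Z_6 = 2 and removes its equation (Z_6 = min(Z_4, Z_5) - 4).
Z_8 = 2Z_6 - Z_2  [with Z_6=2, Z_2=4]  = 0

0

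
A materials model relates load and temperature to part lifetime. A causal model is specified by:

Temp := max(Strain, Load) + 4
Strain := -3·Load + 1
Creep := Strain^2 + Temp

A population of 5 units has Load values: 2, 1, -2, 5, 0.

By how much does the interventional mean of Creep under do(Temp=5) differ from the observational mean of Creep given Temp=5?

52.5

Every unit gets Temp=5 under the intervention. Creep values become 30, 9, 54, 201, 6; E[Creep|do(Temp=5)] = 60.
Observing Temp=5 restricts to units where Temp's equation naturally yields 5: Load ∈ {1, 0}. In that subpopulation Creep = 9, 6, mean 7.5.
Difference = 60 − 7.5 = 52.5.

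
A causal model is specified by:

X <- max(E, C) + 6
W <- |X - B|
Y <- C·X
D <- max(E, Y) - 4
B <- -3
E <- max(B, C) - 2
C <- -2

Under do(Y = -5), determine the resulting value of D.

-8

Intervening sets Y = -5 and removes its equation (Y <- C·X).
E = max(B, C) - 2  [with B=-3, C=-2]  = -4
D = max(E, Y) - 4  [with E=-4, Y=-5]  = -8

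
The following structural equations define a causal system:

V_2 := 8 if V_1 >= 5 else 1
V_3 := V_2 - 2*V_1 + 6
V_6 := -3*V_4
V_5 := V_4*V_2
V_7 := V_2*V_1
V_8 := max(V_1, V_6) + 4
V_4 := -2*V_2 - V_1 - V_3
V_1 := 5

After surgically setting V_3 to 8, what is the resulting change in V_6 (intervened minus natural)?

The intervention breaks the incoming arrows to V_3: V_3 := V_2 - 2*V_1 + 6 no longer applies, and V_3 = 8.
V_2 = 8 if V_1 >= 5 else 1  [with V_1=5]  = 8
V_4 = -2*V_2 - V_1 - V_3  [with V_2=8, V_1=5, V_3=8]  = -29
V_6 = -3*V_4  [with V_4=-29]  = 87
Without intervention: V_2 = 8 if V_1 >= 5 else 1  [with V_1=5]  = 8; V_3 = V_2 - 2*V_1 + 6  [with V_2=8, V_1=5]  = 4; V_4 = -2*V_2 - V_1 - V_3  [with V_2=8, V_1=5, V_3=4]  = -25; V_6 = -3*V_4  [with V_4=-25]  = 75.
Change = 87 − 75 = 12.

12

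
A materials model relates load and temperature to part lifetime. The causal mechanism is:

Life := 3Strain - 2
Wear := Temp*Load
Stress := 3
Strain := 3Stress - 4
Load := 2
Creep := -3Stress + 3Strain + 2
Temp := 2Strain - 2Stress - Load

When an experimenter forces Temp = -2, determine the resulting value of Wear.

-4

Under do(Temp=-2), the mechanism Temp := 2Strain - 2Stress - Load is discarded; Temp is fixed at -2.
Wear = Temp*Load  [with Temp=-2, Load=2]  = -4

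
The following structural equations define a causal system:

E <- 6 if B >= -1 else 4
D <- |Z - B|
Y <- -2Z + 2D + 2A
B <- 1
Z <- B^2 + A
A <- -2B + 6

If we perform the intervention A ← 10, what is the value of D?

do(A=10) replaces the equation A <- -2B + 6 with the constant A = 10.
Z = B^2 + A  [with B=1, A=10]  = 11
D = |Z - B|  [with Z=11, B=1]  = 10

10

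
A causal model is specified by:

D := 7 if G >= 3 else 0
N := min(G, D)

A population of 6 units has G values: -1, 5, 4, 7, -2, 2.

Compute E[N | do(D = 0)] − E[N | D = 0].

0.5

Every unit gets D=0 under the intervention. N values become -1, 0, 0, 0, -2, 0; E[N|do(D=0)] = -0.5.
Conditioning on D=0 selects the 3 unit(s) with G ∈ {-1, -2, 2}. Their N values: -1, -2, 0. Mean = -1.
Difference = -0.5 − (-1) = 0.5.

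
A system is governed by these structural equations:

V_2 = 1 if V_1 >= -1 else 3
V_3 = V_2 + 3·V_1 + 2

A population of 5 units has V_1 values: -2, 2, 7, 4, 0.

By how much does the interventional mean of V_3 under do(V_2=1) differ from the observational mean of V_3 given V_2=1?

Under do(V_2=1), V_2's equation is replaced by V_2=1 for every unit. Per-unit V_3: -3, 9, 24, 15, 3. Mean = 9.6.
E[V_3|V_2=1] averages over only the 4 units with V_2=1 (V_1 = 2, 7, 4, 0): V_3 = 9, 24, 15, 3, mean 12.75.
Difference = 9.6 − 12.75 = -3.15.

-3.15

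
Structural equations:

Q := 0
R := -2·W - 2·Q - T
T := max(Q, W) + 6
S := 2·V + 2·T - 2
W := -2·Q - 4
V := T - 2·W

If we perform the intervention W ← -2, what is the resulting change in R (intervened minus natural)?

-4

do(W=-2) replaces the equation W := -2·Q - 4 with the constant W = -2.
T = max(Q, W) + 6  [with Q=0, W=-2]  = 6
R = -2·W - 2·Q - T  [with W=-2, Q=0, T=6]  = -2
Without intervention: W = -2·Q - 4  [with Q=0]  = -4; T = max(Q, W) + 6  [with Q=0, W=-4]  = 6; R = -2·W - 2·Q - T  [with W=-4, Q=0, T=6]  = 2.
Change = -2 − 2 = -4.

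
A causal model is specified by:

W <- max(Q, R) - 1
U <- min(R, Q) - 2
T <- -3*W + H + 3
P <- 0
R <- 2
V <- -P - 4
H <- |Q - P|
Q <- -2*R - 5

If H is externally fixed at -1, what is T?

-1

Intervening sets H = -1 and removes its equation (H <- |Q - P|).
Q = -2*R - 5  [with R=2]  = -9
W = max(Q, R) - 1  [with Q=-9, R=2]  = 1
T = -3*W + H + 3  [with W=1, H=-1]  = -1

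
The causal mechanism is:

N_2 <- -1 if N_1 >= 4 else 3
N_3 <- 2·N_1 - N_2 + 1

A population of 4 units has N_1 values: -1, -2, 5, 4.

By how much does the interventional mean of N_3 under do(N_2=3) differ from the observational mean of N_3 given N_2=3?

Every unit gets N_2=3 under the intervention. N_3 values become -4, -6, 8, 6; E[N_3|do(N_2=3)] = 1.
E[N_3|N_2=3] averages over only the 2 units with N_2=3 (N_1 = -1, -2): N_3 = -4, -6, mean -5.
Difference = 1 − (-5) = 6.

6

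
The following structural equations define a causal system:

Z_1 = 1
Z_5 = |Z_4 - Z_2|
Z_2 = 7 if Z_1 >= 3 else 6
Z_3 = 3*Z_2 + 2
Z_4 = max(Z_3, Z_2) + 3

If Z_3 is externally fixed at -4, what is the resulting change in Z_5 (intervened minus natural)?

do(Z_3=-4) replaces the equation Z_3 = 3*Z_2 + 2 with the constant Z_3 = -4.
Z_2 = 7 if Z_1 >= 3 else 6  [with Z_1=1]  = 6
Z_4 = max(Z_3, Z_2) + 3  [with Z_3=-4, Z_2=6]  = 9
Z_5 = |Z_4 - Z_2|  [with Z_4=9, Z_2=6]  = 3
Without intervention: Z_2 = 7 if Z_1 >= 3 else 6  [with Z_1=1]  = 6; Z_3 = 3*Z_2 + 2  [with Z_2=6]  = 20; Z_4 = max(Z_3, Z_2) + 3  [with Z_3=20, Z_2=6]  = 23; Z_5 = |Z_4 - Z_2|  [with Z_4=23, Z_2=6]  = 17.
Change = 3 − 17 = -14.

-14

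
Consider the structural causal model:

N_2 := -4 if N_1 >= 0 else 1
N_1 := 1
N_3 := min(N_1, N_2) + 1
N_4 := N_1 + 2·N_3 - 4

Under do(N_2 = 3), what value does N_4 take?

Under do(N_2=3), the mechanism N_2 := -4 if N_1 >= 0 else 1 is discarded; N_2 is fixed at 3.
N_3 = min(N_1, N_2) + 1  [with N_1=1, N_2=3]  = 2
N_4 = N_1 + 2·N_3 - 4  [with N_1=1, N_3=2]  = 1

1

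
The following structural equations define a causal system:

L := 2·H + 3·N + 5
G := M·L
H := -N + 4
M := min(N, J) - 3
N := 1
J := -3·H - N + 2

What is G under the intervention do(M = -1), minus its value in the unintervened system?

Under do(M=-1), the mechanism M := min(N, J) - 3 is discarded; M is fixed at -1.
H = -N + 4  [with N=1]  = 3
L = 2·H + 3·N + 5  [with H=3, N=1]  = 14
G = M·L  [with M=-1, L=14]  = -14
Without intervention: H = -N + 4  [with N=1]  = 3; J = -3·H - N + 2  [with H=3, N=1]  = -8; M = min(N, J) - 3  [with N=1, J=-8]  = -11; L = 2·H + 3·N + 5  [with H=3, N=1]  = 14; G = M·L  [with M=-11, L=14]  = -154.
Change = -14 − (-154) = 140.

140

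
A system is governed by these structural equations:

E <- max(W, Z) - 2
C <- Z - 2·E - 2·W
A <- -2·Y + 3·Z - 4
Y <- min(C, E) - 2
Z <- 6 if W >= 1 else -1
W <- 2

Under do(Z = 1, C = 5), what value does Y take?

Setting Z = 1, C = 5 by intervention discards those variables' equations.
E = max(W, Z) - 2  [with W=2, Z=1]  = 0
Y = min(C, E) - 2  [with C=5, E=0]  = -2

-2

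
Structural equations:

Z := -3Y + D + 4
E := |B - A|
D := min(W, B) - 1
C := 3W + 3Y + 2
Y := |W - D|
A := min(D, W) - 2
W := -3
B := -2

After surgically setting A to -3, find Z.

The intervention breaks the incoming arrows to A: A := min(D, W) - 2 no longer applies, and A = -3.
Since Z is not a descendant of the intervened variable, it is unaffected.
D = min(W, B) - 1  [with W=-3, B=-2]  = -4
Y = |W - D|  [with W=-3, D=-4]  = 1
Z = -3Y + D + 4  [with Y=1, D=-4]  = -3

-3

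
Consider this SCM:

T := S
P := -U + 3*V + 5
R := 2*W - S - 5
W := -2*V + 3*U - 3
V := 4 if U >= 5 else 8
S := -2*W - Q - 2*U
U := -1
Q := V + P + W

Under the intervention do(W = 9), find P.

30

The intervention breaks the incoming arrows to W: W := -2*V + 3*U - 3 no longer applies, and W = 9.
P is not downstream of the intervention, so its value is determined by the original equations.
V = 4 if U >= 5 else 8  [with U=-1]  = 8
P = -U + 3*V + 5  [with U=-1, V=8]  = 30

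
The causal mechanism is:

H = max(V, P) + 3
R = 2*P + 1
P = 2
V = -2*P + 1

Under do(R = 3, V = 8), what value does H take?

Setting R = 3, V = 8 by intervention discards those variables' equations.
H = max(V, P) + 3  [with V=8, P=2]  = 11

11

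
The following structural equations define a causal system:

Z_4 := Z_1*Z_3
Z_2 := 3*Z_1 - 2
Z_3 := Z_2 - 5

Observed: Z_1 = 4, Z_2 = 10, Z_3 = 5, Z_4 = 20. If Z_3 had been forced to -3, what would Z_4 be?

The intervention breaks the incoming arrows to Z_3: Z_3 := Z_2 - 5 no longer applies, and Z_3 = -3.
Z_4 = Z_1*Z_3  [with Z_1=4, Z_3=-3]  = -12

-12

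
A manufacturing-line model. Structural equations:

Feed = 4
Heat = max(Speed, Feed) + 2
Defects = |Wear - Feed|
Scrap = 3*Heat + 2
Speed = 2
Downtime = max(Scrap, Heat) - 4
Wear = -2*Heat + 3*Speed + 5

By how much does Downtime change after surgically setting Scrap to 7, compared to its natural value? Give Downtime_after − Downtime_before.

-13

Intervening sets Scrap = 7 and removes its equation (Scrap = 3*Heat + 2).
Heat = max(Speed, Feed) + 2  [with Speed=2, Feed=4]  = 6
Downtime = max(Scrap, Heat) - 4  [with Scrap=7, Heat=6]  = 3
Without intervention: Heat = max(Speed, Feed) + 2  [with Speed=2, Feed=4]  = 6; Scrap = 3*Heat + 2  [with Heat=6]  = 20; Downtime = max(Scrap, Heat) - 4  [with Scrap=20, Heat=6]  = 16.
Change = 3 − 16 = -13.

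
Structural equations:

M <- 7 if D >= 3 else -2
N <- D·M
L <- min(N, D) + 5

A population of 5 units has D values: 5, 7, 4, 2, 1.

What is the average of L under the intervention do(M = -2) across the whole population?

-2.6

do(M=-2) breaks M's dependence on D. With M=-2 fixed, L across the units is -5, -9, -3, 1, 3, mean -2.6.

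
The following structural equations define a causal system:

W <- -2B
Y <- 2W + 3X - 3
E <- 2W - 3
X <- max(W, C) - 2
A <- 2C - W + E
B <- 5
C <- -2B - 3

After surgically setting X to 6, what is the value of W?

-10

do(X=6) replaces the equation X <- max(W, C) - 2 with the constant X = 6.
W is not downstream of the intervention, so its value is determined by the original equations.
W = -2B  [with B=5]  = -10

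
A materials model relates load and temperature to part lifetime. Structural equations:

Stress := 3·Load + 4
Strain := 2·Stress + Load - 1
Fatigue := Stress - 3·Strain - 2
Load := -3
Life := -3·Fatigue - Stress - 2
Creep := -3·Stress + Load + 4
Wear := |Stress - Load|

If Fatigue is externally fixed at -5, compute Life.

Intervening sets Fatigue = -5 and removes its equation (Fatigue := Stress - 3·Strain - 2).
Stress = 3·Load + 4  [with Load=-3]  = -5
Life = -3·Fatigue - Stress - 2  [with Fatigue=-5, Stress=-5]  = 18

18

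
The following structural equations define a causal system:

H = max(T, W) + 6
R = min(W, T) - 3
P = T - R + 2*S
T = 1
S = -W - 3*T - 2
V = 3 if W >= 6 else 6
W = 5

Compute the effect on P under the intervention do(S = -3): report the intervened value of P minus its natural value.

14

Under do(S=-3), the mechanism S = -W - 3*T - 2 is discarded; S is fixed at -3.
R = min(W, T) - 3  [with W=5, T=1]  = -2
P = T - R + 2*S  [with T=1, R=-2, S=-3]  = -3
Without intervention: S = -W - 3*T - 2  [with W=5, T=1]  = -10; R = min(W, T) - 3  [with W=5, T=1]  = -2; P = T - R + 2*S  [with T=1, R=-2, S=-10]  = -17.
Change = -3 − (-17) = 14.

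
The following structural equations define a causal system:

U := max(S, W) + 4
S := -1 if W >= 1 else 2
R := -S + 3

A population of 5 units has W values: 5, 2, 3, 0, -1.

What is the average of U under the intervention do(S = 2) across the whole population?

6.8

Under do(S=2), S's equation is replaced by S=2 for every unit. Per-unit U: 9, 6, 7, 6, 6. Mean = 6.8.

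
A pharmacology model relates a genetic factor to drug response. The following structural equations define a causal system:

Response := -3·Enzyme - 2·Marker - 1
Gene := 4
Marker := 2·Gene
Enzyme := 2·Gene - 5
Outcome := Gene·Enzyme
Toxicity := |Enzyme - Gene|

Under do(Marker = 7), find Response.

-24

The intervention breaks the incoming arrows to Marker: Marker := 2·Gene no longer applies, and Marker = 7.
Enzyme = 2·Gene - 5  [with Gene=4]  = 3
Response = -3·Enzyme - 2·Marker - 1  [with Enzyme=3, Marker=7]  = -24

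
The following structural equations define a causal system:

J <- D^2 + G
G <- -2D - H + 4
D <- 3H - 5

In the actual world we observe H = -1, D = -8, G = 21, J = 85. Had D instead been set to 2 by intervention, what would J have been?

Under do(D=2), the mechanism D <- 3H - 5 is discarded; D is fixed at 2.
G = -2D - H + 4  [with D=2, H=-1]  = 1
J = D^2 + G  [with D=2, G=1]  = 5

5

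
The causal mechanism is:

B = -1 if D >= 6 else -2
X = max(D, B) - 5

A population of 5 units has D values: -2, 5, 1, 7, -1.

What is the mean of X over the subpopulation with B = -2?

Conditioning on B=-2 selects the 4 unit(s) with D ∈ {-2, 5, 1, -1}. Their X values: -7, 0, -4, -6. Mean = -4.25.

-4.25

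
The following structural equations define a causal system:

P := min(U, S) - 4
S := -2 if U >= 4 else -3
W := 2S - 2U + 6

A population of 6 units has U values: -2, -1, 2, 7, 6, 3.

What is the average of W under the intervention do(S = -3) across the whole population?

The intervention sets S=-3 in all 6 units regardless of U. Recomputing W per unit gives 4, 2, -4, -14, -12, -6; average -5.

-5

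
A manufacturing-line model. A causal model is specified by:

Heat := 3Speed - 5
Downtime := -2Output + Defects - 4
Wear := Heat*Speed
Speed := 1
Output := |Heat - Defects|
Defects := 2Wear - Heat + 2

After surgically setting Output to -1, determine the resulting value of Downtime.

The intervention breaks the incoming arrows to Output: Output := |Heat - Defects| no longer applies, and Output = -1.
Heat = 3Speed - 5  [with Speed=1]  = -2
Wear = Heat*Speed  [with Heat=-2, Speed=1]  = -2
Defects = 2Wear - Heat + 2  [with Wear=-2, Heat=-2]  = 0
Downtime = -2Output + Defects - 4  [with Output=-1, Defects=0]  = -2

-2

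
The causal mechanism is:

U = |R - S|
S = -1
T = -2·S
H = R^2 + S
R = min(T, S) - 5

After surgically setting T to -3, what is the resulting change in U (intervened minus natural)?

do(T=-3) replaces the equation T = -2·S with the constant T = -3.
R = min(T, S) - 5  [with T=-3, S=-1]  = -8
U = |R - S|  [with R=-8, S=-1]  = 7
Without intervention: T = -2·S  [with S=-1]  = 2; R = min(T, S) - 5  [with T=2, S=-1]  = -6; U = |R - S|  [with R=-6, S=-1]  = 5.
Change = 7 − 5 = 2.

2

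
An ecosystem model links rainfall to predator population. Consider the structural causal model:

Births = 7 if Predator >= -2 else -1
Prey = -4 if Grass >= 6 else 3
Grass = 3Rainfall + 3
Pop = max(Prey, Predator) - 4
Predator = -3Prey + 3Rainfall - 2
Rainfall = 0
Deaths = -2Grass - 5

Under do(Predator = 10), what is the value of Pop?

The intervention breaks the incoming arrows to Predator: Predator = -3Prey + 3Rainfall - 2 no longer applies, and Predator = 10.
Grass = 3Rainfall + 3  [with Rainfall=0]  = 3
Prey = -4 if Grass >= 6 else 3  [with Grass=3]  = 3
Pop = max(Prey, Predator) - 4  [with Prey=3, Predator=10]  = 6

6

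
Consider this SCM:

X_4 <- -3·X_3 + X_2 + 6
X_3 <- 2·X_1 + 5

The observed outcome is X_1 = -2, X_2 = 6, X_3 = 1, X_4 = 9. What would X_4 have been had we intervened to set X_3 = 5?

-3

The intervention breaks the incoming arrows to X_3: X_3 <- 2·X_1 + 5 no longer applies, and X_3 = 5.
X_4 = -3·X_3 + X_2 + 6  [with X_3=5, X_2=6]  = -3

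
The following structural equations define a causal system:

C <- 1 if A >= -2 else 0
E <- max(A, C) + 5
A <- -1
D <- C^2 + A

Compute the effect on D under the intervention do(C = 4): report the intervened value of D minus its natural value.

Under do(C=4), the mechanism C <- 1 if A >= -2 else 0 is discarded; C is fixed at 4.
D = C^2 + A  [with C=4, A=-1]  = 15
Without intervention: C = 1 if A >= -2 else 0  [with A=-1]  = 1; D = C^2 + A  [with C=1, A=-1]  = 0.
Change = 15 − 0 = 15.

15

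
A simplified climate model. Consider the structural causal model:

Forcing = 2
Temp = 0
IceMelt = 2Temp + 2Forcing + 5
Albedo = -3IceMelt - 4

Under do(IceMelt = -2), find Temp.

0

Under do(IceMelt=-2), the mechanism IceMelt = 2Temp + 2Forcing + 5 is discarded; IceMelt is fixed at -2.
Since Temp is not a descendant of the intervened variable, it is unaffected.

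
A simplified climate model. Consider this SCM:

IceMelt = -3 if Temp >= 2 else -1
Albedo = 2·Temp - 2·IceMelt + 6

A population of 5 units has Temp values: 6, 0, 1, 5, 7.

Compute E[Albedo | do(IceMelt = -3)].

Every unit gets IceMelt=-3 under the intervention. Albedo values become 24, 12, 14, 22, 26; E[Albedo|do(IceMelt=-3)] = 19.6.

19.6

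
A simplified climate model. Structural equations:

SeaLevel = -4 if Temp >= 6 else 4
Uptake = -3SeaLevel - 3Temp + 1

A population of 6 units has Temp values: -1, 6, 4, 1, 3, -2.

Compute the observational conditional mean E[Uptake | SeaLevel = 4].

E[Uptake|SeaLevel=4] averages over only the 5 units with SeaLevel=4 (Temp = -1, 4, 1, 3, -2): Uptake = -8, -23, -14, -20, -5, mean -14.

-14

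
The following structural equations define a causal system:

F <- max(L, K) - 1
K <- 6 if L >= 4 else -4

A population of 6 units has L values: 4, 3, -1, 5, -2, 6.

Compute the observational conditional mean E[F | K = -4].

-1

Observing K=-4 restricts to units where K's equation naturally yields -4: L ∈ {3, -1, -2}. In that subpopulation F = 2, -2, -3, mean -1.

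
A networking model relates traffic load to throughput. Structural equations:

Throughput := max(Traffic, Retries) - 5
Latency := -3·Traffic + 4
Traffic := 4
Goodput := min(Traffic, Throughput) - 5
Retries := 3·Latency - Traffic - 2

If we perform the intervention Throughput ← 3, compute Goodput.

-2

Intervening sets Throughput = 3 and removes its equation (Throughput := max(Traffic, Retries) - 5).
Goodput = min(Traffic, Throughput) - 5  [with Traffic=4, Throughput=3]  = -2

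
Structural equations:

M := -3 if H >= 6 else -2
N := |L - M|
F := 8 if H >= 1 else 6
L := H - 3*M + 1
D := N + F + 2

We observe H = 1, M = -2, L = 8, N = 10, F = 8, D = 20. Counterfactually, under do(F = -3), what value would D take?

9

The intervention breaks the incoming arrows to F: F := 8 if H >= 1 else 6 no longer applies, and F = -3.
M = -3 if H >= 6 else -2  [with H=1]  = -2
L = H - 3*M + 1  [with H=1, M=-2]  = 8
N = |L - M|  [with L=8, M=-2]  = 10
D = N + F + 2  [with N=10, F=-3]  = 9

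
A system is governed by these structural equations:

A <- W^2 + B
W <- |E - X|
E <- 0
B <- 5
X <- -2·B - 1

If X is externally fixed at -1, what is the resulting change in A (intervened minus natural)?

do(X=-1) replaces the equation X <- -2·B - 1 with the constant X = -1.
W = |E - X|  [with E=0, X=-1]  = 1
A = W^2 + B  [with W=1, B=5]  = 6
Without intervention: X = -2·B - 1  [with B=5]  = -11; W = |E - X|  [with E=0, X=-11]  = 11; A = W^2 + B  [with W=11, B=5]  = 126.
Change = 6 − 126 = -120.

-120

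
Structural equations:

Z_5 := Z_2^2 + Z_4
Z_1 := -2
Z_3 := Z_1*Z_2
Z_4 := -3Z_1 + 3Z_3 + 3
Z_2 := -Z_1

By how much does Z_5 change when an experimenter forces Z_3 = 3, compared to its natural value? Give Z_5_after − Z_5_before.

do(Z_3=3) replaces the equation Z_3 := Z_1*Z_2 with the constant Z_3 = 3.
Z_2 = -Z_1  [with Z_1=-2]  = 2
Z_4 = -3Z_1 + 3Z_3 + 3  [with Z_1=-2, Z_3=3]  = 18
Z_5 = Z_2^2 + Z_4  [with Z_2=2, Z_4=18]  = 22
Without intervention: Z_2 = -Z_1  [with Z_1=-2]  = 2; Z_3 = Z_1*Z_2  [with Z_1=-2, Z_2=2]  = -4; Z_4 = -3Z_1 + 3Z_3 + 3  [with Z_1=-2, Z_3=-4]  = -3; Z_5 = Z_2^2 + Z_4  [with Z_2=2, Z_4=-3]  = 1.
Change = 22 − 1 = 21.

21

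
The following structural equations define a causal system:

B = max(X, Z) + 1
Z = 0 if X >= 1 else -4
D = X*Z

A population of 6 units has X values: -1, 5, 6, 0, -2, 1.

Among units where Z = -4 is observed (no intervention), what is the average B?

Conditioning on Z=-4 selects the 3 unit(s) with X ∈ {-1, 0, -2}. Their B values: 0, 1, -1. Mean = 0.

0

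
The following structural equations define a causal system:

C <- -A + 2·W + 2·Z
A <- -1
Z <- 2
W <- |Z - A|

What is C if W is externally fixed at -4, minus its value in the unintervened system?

The intervention breaks the incoming arrows to W: W <- |Z - A| no longer applies, and W = -4.
C = -A + 2·W + 2·Z  [with A=-1, W=-4, Z=2]  = -3
Without intervention: W = |Z - A|  [with Z=2, A=-1]  = 3; C = -A + 2·W + 2·Z  [with A=-1, W=3, Z=2]  = 11.
Change = -3 − 11 = -14.

-14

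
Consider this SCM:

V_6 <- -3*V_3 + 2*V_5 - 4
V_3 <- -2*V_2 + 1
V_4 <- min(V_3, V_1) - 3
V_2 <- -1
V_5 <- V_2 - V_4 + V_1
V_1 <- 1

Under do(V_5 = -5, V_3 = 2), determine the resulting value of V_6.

The joint intervention fixes V_5 = -5, V_3 = 2, removing each variable's own equation.
V_6 = -3*V_3 + 2*V_5 - 4  [with V_3=2, V_5=-5]  = -20

-20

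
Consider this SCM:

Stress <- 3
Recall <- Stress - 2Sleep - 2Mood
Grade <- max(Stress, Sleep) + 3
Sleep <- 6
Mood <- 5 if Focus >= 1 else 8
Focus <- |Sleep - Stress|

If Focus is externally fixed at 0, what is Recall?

do(Focus=0) replaces the equation Focus <- |Sleep - Stress| with the constant Focus = 0.
Mood = 5 if Focus >= 1 else 8  [with Focus=0]  = 8
Recall = Stress - 2Sleep - 2Mood  [with Stress=3, Sleep=6, Mood=8]  = -25

-25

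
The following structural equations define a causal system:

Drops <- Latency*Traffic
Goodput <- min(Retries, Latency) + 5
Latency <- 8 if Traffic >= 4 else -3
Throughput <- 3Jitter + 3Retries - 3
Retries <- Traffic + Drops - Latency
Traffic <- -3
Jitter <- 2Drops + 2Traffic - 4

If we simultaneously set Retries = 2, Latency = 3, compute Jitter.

-28

The joint intervention fixes Retries = 2, Latency = 3, removing each variable's own equation.
Drops = Latency*Traffic  [with Latency=3, Traffic=-3]  = -9
Jitter = 2Drops + 2Traffic - 4  [with Drops=-9, Traffic=-3]  = -28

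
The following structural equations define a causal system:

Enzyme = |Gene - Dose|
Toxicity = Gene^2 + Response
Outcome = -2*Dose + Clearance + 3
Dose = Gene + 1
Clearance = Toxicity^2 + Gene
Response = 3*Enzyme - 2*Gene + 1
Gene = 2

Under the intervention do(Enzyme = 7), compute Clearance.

486

The intervention breaks the incoming arrows to Enzyme: Enzyme = |Gene - Dose| no longer applies, and Enzyme = 7.
Response = 3*Enzyme - 2*Gene + 1  [with Enzyme=7, Gene=2]  = 18
Toxicity = Gene^2 + Response  [with Gene=2, Response=18]  = 22
Clearance = Toxicity^2 + Gene  [with Toxicity=22, Gene=2]  = 486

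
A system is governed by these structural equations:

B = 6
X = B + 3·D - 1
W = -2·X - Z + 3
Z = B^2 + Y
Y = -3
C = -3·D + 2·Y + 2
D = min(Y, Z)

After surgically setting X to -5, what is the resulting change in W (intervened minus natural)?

The intervention breaks the incoming arrows to X: X = B + 3·D - 1 no longer applies, and X = -5.
Z = B^2 + Y  [with B=6, Y=-3]  = 33
W = -2·X - Z + 3  [with X=-5, Z=33]  = -20
Without intervention: Z = B^2 + Y  [with B=6, Y=-3]  = 33; D = min(Y, Z)  [with Y=-3, Z=33]  = -3; X = B + 3·D - 1  [with B=6, D=-3]  = -4; W = -2·X - Z + 3  [with X=-4, Z=33]  = -22.
Change = -20 − (-22) = 2.

2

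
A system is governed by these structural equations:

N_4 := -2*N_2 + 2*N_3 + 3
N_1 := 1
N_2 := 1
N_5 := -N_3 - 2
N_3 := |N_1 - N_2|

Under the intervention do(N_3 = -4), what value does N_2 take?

1

Under do(N_3=-4), the mechanism N_3 := |N_1 - N_2| is discarded; N_3 is fixed at -4.
Since N_2 is not a descendant of the intervened variable, it is unaffected.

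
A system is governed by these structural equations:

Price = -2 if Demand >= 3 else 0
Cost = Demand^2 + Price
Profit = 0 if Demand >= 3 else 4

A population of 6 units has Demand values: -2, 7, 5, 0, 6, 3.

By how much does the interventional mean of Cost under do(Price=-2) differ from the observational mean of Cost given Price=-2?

Every unit gets Price=-2 under the intervention. Cost values become 2, 47, 23, -2, 34, 7; E[Cost|do(Price=-2)] = 18.5.
Observing Price=-2 restricts to units where Price's equation naturally yields -2: Demand ∈ {7, 5, 6, 3}. In that subpopulation Cost = 47, 23, 34, 7, mean 27.75.
Difference = 18.5 − 27.75 = -9.25.

-9.25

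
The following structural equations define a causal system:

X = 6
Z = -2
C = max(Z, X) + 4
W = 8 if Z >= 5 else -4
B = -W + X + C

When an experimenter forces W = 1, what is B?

15

Intervening sets W = 1 and removes its equation (W = 8 if Z >= 5 else -4).
C = max(Z, X) + 4  [with Z=-2, X=6]  = 10
B = -W + X + C  [with W=1, X=6, C=10]  = 15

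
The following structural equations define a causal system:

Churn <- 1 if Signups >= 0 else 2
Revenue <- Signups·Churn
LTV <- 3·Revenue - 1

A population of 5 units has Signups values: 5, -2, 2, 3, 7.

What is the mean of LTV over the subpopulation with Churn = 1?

E[LTV|Churn=1] averages over only the 4 units with Churn=1 (Signups = 5, 2, 3, 7): LTV = 14, 5, 8, 20, mean 11.75.

11.75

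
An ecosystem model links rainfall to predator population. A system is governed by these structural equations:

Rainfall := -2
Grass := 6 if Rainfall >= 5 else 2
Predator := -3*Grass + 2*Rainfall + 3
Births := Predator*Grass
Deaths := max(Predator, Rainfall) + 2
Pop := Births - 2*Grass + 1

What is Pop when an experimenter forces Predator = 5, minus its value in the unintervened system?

The intervention breaks the incoming arrows to Predator: Predator := -3*Grass + 2*Rainfall + 3 no longer applies, and Predator = 5.
Grass = 6 if Rainfall >= 5 else 2  [with Rainfall=-2]  = 2
Births = Predator*Grass  [with Predator=5, Grass=2]  = 10
Pop = Births - 2*Grass + 1  [with Births=10, Grass=2]  = 7
Without intervention: Grass = 6 if Rainfall >= 5 else 2  [with Rainfall=-2]  = 2; Predator = -3*Grass + 2*Rainfall + 3  [with Grass=2, Rainfall=-2]  = -7; Births = Predator*Grass  [with Predator=-7, Grass=2]  = -14; Pop = Births - 2*Grass + 1  [with Births=-14, Grass=2]  = -17.
Change = 7 − (-17) = 24.

24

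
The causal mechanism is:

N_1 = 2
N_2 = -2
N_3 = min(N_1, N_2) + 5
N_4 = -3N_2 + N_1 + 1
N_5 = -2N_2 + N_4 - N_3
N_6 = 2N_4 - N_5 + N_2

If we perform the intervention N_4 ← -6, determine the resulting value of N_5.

-5

Intervening sets N_4 = -6 and removes its equation (N_4 = -3N_2 + N_1 + 1).
N_3 = min(N_1, N_2) + 5  [with N_1=2, N_2=-2]  = 3
N_5 = -2N_2 + N_4 - N_3  [with N_2=-2, N_4=-6, N_3=3]  = -5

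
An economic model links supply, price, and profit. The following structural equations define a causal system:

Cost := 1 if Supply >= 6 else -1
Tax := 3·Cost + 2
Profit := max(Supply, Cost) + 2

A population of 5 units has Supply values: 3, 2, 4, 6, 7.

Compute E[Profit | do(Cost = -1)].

6.4

Every unit gets Cost=-1 under the intervention. Profit values become 5, 4, 6, 8, 9; E[Profit|do(Cost=-1)] = 6.4.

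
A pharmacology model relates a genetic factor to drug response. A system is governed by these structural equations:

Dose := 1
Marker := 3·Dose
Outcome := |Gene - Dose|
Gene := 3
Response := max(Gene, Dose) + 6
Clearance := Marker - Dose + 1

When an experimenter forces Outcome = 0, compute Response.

do(Outcome=0) replaces the equation Outcome := |Gene - Dose| with the constant Outcome = 0.
No directed path runs from Outcome to Response, so Response keeps its natural value.
Response = max(Gene, Dose) + 6  [with Gene=3, Dose=1]  = 9

9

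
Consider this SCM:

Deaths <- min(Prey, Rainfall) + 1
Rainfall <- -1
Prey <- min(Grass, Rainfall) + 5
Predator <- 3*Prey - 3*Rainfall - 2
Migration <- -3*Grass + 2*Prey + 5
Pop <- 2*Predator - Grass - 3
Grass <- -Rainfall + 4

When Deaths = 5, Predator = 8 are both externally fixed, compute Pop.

8

Setting Deaths = 5, Predator = 8 by intervention discards those variables' equations.
Grass = -Rainfall + 4  [with Rainfall=-1]  = 5
Pop = 2*Predator - Grass - 3  [with Predator=8, Grass=5]  = 8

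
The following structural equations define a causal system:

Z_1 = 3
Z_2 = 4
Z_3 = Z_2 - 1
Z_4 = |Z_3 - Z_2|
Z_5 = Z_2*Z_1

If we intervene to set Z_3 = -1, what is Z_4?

5

The intervention breaks the incoming arrows to Z_3: Z_3 = Z_2 - 1 no longer applies, and Z_3 = -1.
Z_4 = |Z_3 - Z_2|  [with Z_3=-1, Z_2=4]  = 5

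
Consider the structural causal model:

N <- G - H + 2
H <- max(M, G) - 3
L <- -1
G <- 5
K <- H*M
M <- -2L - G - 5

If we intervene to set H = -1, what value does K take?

8

Under do(H=-1), the mechanism H <- max(M, G) - 3 is discarded; H is fixed at -1.
M = -2L - G - 5  [with L=-1, G=5]  = -8
K = H*M  [with H=-1, M=-8]  = 8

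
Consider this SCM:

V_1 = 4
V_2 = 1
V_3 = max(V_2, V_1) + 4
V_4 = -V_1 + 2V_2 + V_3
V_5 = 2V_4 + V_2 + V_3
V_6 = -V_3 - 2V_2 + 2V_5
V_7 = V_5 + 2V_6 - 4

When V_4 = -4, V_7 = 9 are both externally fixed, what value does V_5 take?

1

Setting V_4 = -4, V_7 = 9 by intervention discards those variables' equations.
V_3 = max(V_2, V_1) + 4  [with V_2=1, V_1=4]  = 8
V_5 = 2V_4 + V_2 + V_3  [with V_4=-4, V_2=1, V_3=8]  = 1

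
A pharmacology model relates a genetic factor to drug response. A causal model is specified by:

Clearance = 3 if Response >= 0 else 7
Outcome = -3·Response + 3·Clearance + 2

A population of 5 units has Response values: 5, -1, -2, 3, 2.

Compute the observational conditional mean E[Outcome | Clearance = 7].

Observing Clearance=7 restricts to units where Clearance's equation naturally yields 7: Response ∈ {-1, -2}. In that subpopulation Outcome = 26, 29, mean 27.5.

27.5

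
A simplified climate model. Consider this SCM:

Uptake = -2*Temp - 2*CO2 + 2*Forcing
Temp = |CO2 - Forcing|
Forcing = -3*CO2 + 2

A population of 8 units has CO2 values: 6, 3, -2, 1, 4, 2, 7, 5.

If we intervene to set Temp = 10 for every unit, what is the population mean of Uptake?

Under do(Temp=10), Temp's equation is replaced by Temp=10 for every unit. Per-unit Uptake: -64, -40, 0, -24, -48, -32, -72, -56. Mean = -42.

-42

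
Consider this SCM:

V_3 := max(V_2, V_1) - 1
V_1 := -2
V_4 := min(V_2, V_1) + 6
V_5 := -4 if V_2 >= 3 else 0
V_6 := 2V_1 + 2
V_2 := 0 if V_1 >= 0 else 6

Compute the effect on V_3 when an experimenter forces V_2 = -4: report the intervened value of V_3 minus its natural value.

The intervention breaks the incoming arrows to V_2: V_2 := 0 if V_1 >= 0 else 6 no longer applies, and V_2 = -4.
V_3 = max(V_2, V_1) - 1  [with V_2=-4, V_1=-2]  = -3
Without intervention: V_2 = 0 if V_1 >= 0 else 6  [with V_1=-2]  = 6; V_3 = max(V_2, V_1) - 1  [with V_2=6, V_1=-2]  = 5.
Change = -3 − 5 = -8.

-8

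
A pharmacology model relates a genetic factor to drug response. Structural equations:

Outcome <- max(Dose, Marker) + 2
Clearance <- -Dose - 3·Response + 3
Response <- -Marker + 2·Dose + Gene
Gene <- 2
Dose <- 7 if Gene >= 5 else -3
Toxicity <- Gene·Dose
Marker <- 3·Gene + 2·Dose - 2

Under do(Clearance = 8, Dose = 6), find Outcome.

Setting Clearance = 8, Dose = 6 by intervention discards those variables' equations.
Marker = 3·Gene + 2·Dose - 2  [with Gene=2, Dose=6]  = 16
Outcome = max(Dose, Marker) + 2  [with Dose=6, Marker=16]  = 18

18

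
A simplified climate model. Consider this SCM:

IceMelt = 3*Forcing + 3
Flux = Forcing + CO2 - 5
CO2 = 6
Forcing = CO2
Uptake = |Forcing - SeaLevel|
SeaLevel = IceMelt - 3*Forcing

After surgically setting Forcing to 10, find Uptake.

Under do(Forcing=10), the mechanism Forcing = CO2 is discarded; Forcing is fixed at 10.
IceMelt = 3*Forcing + 3  [with Forcing=10]  = 33
SeaLevel = IceMelt - 3*Forcing  [with IceMelt=33, Forcing=10]  = 3
Uptake = |Forcing - SeaLevel|  [with Forcing=10, SeaLevel=3]  = 7

7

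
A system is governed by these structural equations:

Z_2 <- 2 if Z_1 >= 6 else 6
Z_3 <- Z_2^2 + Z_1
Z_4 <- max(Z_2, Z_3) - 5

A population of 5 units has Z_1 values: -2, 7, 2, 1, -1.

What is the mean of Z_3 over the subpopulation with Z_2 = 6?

Conditioning on Z_2=6 selects the 4 unit(s) with Z_1 ∈ {-2, 2, 1, -1}. Their Z_3 values: 34, 38, 37, 35. Mean = 36.

36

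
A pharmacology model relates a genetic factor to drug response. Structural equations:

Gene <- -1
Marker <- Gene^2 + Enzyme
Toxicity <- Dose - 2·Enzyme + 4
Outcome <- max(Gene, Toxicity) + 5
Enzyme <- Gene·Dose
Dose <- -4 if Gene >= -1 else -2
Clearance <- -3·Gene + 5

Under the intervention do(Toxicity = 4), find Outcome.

Under do(Toxicity=4), the mechanism Toxicity <- Dose - 2·Enzyme + 4 is discarded; Toxicity is fixed at 4.
Outcome = max(Gene, Toxicity) + 5  [with Gene=-1, Toxicity=4]  = 9

9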